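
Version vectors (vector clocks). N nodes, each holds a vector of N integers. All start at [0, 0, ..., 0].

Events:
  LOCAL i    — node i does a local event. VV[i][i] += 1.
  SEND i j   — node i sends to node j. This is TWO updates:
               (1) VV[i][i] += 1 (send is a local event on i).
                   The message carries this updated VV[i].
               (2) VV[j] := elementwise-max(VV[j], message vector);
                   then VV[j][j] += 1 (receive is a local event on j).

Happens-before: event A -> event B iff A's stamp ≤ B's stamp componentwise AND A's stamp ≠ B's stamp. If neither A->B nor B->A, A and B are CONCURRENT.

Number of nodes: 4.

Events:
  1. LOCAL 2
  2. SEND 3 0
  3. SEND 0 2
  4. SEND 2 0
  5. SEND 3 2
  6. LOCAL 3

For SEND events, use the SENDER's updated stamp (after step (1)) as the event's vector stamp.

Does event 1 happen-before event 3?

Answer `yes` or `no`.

Answer: no

Derivation:
Initial: VV[0]=[0, 0, 0, 0]
Initial: VV[1]=[0, 0, 0, 0]
Initial: VV[2]=[0, 0, 0, 0]
Initial: VV[3]=[0, 0, 0, 0]
Event 1: LOCAL 2: VV[2][2]++ -> VV[2]=[0, 0, 1, 0]
Event 2: SEND 3->0: VV[3][3]++ -> VV[3]=[0, 0, 0, 1], msg_vec=[0, 0, 0, 1]; VV[0]=max(VV[0],msg_vec) then VV[0][0]++ -> VV[0]=[1, 0, 0, 1]
Event 3: SEND 0->2: VV[0][0]++ -> VV[0]=[2, 0, 0, 1], msg_vec=[2, 0, 0, 1]; VV[2]=max(VV[2],msg_vec) then VV[2][2]++ -> VV[2]=[2, 0, 2, 1]
Event 4: SEND 2->0: VV[2][2]++ -> VV[2]=[2, 0, 3, 1], msg_vec=[2, 0, 3, 1]; VV[0]=max(VV[0],msg_vec) then VV[0][0]++ -> VV[0]=[3, 0, 3, 1]
Event 5: SEND 3->2: VV[3][3]++ -> VV[3]=[0, 0, 0, 2], msg_vec=[0, 0, 0, 2]; VV[2]=max(VV[2],msg_vec) then VV[2][2]++ -> VV[2]=[2, 0, 4, 2]
Event 6: LOCAL 3: VV[3][3]++ -> VV[3]=[0, 0, 0, 3]
Event 1 stamp: [0, 0, 1, 0]
Event 3 stamp: [2, 0, 0, 1]
[0, 0, 1, 0] <= [2, 0, 0, 1]? False. Equal? False. Happens-before: False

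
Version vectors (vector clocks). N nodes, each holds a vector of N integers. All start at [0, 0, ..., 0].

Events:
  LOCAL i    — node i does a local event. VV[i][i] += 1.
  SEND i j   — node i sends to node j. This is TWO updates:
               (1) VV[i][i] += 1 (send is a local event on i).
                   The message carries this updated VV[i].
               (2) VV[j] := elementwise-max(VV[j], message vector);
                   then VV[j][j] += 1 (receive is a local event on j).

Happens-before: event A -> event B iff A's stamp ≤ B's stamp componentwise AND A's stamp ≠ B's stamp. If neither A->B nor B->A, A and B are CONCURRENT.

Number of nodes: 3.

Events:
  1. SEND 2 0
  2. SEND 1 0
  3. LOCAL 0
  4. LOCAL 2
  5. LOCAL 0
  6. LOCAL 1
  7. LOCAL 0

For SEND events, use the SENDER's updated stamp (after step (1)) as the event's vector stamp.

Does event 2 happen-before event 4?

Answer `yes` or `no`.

Answer: no

Derivation:
Initial: VV[0]=[0, 0, 0]
Initial: VV[1]=[0, 0, 0]
Initial: VV[2]=[0, 0, 0]
Event 1: SEND 2->0: VV[2][2]++ -> VV[2]=[0, 0, 1], msg_vec=[0, 0, 1]; VV[0]=max(VV[0],msg_vec) then VV[0][0]++ -> VV[0]=[1, 0, 1]
Event 2: SEND 1->0: VV[1][1]++ -> VV[1]=[0, 1, 0], msg_vec=[0, 1, 0]; VV[0]=max(VV[0],msg_vec) then VV[0][0]++ -> VV[0]=[2, 1, 1]
Event 3: LOCAL 0: VV[0][0]++ -> VV[0]=[3, 1, 1]
Event 4: LOCAL 2: VV[2][2]++ -> VV[2]=[0, 0, 2]
Event 5: LOCAL 0: VV[0][0]++ -> VV[0]=[4, 1, 1]
Event 6: LOCAL 1: VV[1][1]++ -> VV[1]=[0, 2, 0]
Event 7: LOCAL 0: VV[0][0]++ -> VV[0]=[5, 1, 1]
Event 2 stamp: [0, 1, 0]
Event 4 stamp: [0, 0, 2]
[0, 1, 0] <= [0, 0, 2]? False. Equal? False. Happens-before: False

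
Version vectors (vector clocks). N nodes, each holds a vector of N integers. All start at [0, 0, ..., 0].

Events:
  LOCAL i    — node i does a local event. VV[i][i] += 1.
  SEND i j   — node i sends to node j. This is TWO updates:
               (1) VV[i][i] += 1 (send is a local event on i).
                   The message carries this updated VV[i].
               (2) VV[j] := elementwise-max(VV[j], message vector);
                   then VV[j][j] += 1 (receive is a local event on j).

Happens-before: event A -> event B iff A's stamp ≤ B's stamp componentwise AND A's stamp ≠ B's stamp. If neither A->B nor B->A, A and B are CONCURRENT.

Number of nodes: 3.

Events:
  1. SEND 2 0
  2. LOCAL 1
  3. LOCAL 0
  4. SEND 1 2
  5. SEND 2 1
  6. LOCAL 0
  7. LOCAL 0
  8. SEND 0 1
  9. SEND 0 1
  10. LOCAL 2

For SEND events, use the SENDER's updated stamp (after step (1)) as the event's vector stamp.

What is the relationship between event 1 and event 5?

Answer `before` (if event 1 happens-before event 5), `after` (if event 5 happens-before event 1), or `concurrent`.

Initial: VV[0]=[0, 0, 0]
Initial: VV[1]=[0, 0, 0]
Initial: VV[2]=[0, 0, 0]
Event 1: SEND 2->0: VV[2][2]++ -> VV[2]=[0, 0, 1], msg_vec=[0, 0, 1]; VV[0]=max(VV[0],msg_vec) then VV[0][0]++ -> VV[0]=[1, 0, 1]
Event 2: LOCAL 1: VV[1][1]++ -> VV[1]=[0, 1, 0]
Event 3: LOCAL 0: VV[0][0]++ -> VV[0]=[2, 0, 1]
Event 4: SEND 1->2: VV[1][1]++ -> VV[1]=[0, 2, 0], msg_vec=[0, 2, 0]; VV[2]=max(VV[2],msg_vec) then VV[2][2]++ -> VV[2]=[0, 2, 2]
Event 5: SEND 2->1: VV[2][2]++ -> VV[2]=[0, 2, 3], msg_vec=[0, 2, 3]; VV[1]=max(VV[1],msg_vec) then VV[1][1]++ -> VV[1]=[0, 3, 3]
Event 6: LOCAL 0: VV[0][0]++ -> VV[0]=[3, 0, 1]
Event 7: LOCAL 0: VV[0][0]++ -> VV[0]=[4, 0, 1]
Event 8: SEND 0->1: VV[0][0]++ -> VV[0]=[5, 0, 1], msg_vec=[5, 0, 1]; VV[1]=max(VV[1],msg_vec) then VV[1][1]++ -> VV[1]=[5, 4, 3]
Event 9: SEND 0->1: VV[0][0]++ -> VV[0]=[6, 0, 1], msg_vec=[6, 0, 1]; VV[1]=max(VV[1],msg_vec) then VV[1][1]++ -> VV[1]=[6, 5, 3]
Event 10: LOCAL 2: VV[2][2]++ -> VV[2]=[0, 2, 4]
Event 1 stamp: [0, 0, 1]
Event 5 stamp: [0, 2, 3]
[0, 0, 1] <= [0, 2, 3]? True
[0, 2, 3] <= [0, 0, 1]? False
Relation: before

Answer: before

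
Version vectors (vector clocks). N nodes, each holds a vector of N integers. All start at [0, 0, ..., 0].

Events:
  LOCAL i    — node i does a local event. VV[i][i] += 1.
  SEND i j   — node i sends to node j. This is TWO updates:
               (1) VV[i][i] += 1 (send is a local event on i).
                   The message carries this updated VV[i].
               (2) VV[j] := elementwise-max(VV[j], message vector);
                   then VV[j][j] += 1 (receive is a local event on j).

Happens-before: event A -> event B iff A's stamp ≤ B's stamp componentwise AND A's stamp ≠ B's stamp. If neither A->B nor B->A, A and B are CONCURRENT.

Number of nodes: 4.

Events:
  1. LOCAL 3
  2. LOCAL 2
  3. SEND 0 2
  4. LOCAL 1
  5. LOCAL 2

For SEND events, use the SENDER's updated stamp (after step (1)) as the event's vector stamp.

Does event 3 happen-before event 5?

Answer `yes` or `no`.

Initial: VV[0]=[0, 0, 0, 0]
Initial: VV[1]=[0, 0, 0, 0]
Initial: VV[2]=[0, 0, 0, 0]
Initial: VV[3]=[0, 0, 0, 0]
Event 1: LOCAL 3: VV[3][3]++ -> VV[3]=[0, 0, 0, 1]
Event 2: LOCAL 2: VV[2][2]++ -> VV[2]=[0, 0, 1, 0]
Event 3: SEND 0->2: VV[0][0]++ -> VV[0]=[1, 0, 0, 0], msg_vec=[1, 0, 0, 0]; VV[2]=max(VV[2],msg_vec) then VV[2][2]++ -> VV[2]=[1, 0, 2, 0]
Event 4: LOCAL 1: VV[1][1]++ -> VV[1]=[0, 1, 0, 0]
Event 5: LOCAL 2: VV[2][2]++ -> VV[2]=[1, 0, 3, 0]
Event 3 stamp: [1, 0, 0, 0]
Event 5 stamp: [1, 0, 3, 0]
[1, 0, 0, 0] <= [1, 0, 3, 0]? True. Equal? False. Happens-before: True

Answer: yes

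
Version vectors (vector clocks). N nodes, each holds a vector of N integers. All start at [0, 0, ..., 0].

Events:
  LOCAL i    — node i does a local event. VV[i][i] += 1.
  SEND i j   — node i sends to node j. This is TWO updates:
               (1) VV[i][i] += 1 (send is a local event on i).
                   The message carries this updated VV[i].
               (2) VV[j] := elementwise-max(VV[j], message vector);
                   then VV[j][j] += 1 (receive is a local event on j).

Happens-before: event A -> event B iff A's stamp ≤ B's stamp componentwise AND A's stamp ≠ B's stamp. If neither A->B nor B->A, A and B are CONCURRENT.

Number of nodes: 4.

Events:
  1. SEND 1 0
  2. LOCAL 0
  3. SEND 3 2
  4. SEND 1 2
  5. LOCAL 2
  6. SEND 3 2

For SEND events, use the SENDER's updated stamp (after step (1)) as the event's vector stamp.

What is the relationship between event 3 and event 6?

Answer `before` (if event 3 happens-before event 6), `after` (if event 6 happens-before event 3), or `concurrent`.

Initial: VV[0]=[0, 0, 0, 0]
Initial: VV[1]=[0, 0, 0, 0]
Initial: VV[2]=[0, 0, 0, 0]
Initial: VV[3]=[0, 0, 0, 0]
Event 1: SEND 1->0: VV[1][1]++ -> VV[1]=[0, 1, 0, 0], msg_vec=[0, 1, 0, 0]; VV[0]=max(VV[0],msg_vec) then VV[0][0]++ -> VV[0]=[1, 1, 0, 0]
Event 2: LOCAL 0: VV[0][0]++ -> VV[0]=[2, 1, 0, 0]
Event 3: SEND 3->2: VV[3][3]++ -> VV[3]=[0, 0, 0, 1], msg_vec=[0, 0, 0, 1]; VV[2]=max(VV[2],msg_vec) then VV[2][2]++ -> VV[2]=[0, 0, 1, 1]
Event 4: SEND 1->2: VV[1][1]++ -> VV[1]=[0, 2, 0, 0], msg_vec=[0, 2, 0, 0]; VV[2]=max(VV[2],msg_vec) then VV[2][2]++ -> VV[2]=[0, 2, 2, 1]
Event 5: LOCAL 2: VV[2][2]++ -> VV[2]=[0, 2, 3, 1]
Event 6: SEND 3->2: VV[3][3]++ -> VV[3]=[0, 0, 0, 2], msg_vec=[0, 0, 0, 2]; VV[2]=max(VV[2],msg_vec) then VV[2][2]++ -> VV[2]=[0, 2, 4, 2]
Event 3 stamp: [0, 0, 0, 1]
Event 6 stamp: [0, 0, 0, 2]
[0, 0, 0, 1] <= [0, 0, 0, 2]? True
[0, 0, 0, 2] <= [0, 0, 0, 1]? False
Relation: before

Answer: before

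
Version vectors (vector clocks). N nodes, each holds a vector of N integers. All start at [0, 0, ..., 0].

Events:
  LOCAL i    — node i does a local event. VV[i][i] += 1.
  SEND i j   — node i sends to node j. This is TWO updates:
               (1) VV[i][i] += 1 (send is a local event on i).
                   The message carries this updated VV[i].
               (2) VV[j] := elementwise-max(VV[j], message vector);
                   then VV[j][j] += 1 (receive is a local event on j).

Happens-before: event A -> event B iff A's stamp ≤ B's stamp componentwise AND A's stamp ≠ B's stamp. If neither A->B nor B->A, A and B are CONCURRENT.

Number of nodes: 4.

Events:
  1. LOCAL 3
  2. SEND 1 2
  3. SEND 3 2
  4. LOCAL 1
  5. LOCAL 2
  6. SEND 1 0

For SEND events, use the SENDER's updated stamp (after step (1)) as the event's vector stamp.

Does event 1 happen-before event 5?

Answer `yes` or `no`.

Initial: VV[0]=[0, 0, 0, 0]
Initial: VV[1]=[0, 0, 0, 0]
Initial: VV[2]=[0, 0, 0, 0]
Initial: VV[3]=[0, 0, 0, 0]
Event 1: LOCAL 3: VV[3][3]++ -> VV[3]=[0, 0, 0, 1]
Event 2: SEND 1->2: VV[1][1]++ -> VV[1]=[0, 1, 0, 0], msg_vec=[0, 1, 0, 0]; VV[2]=max(VV[2],msg_vec) then VV[2][2]++ -> VV[2]=[0, 1, 1, 0]
Event 3: SEND 3->2: VV[3][3]++ -> VV[3]=[0, 0, 0, 2], msg_vec=[0, 0, 0, 2]; VV[2]=max(VV[2],msg_vec) then VV[2][2]++ -> VV[2]=[0, 1, 2, 2]
Event 4: LOCAL 1: VV[1][1]++ -> VV[1]=[0, 2, 0, 0]
Event 5: LOCAL 2: VV[2][2]++ -> VV[2]=[0, 1, 3, 2]
Event 6: SEND 1->0: VV[1][1]++ -> VV[1]=[0, 3, 0, 0], msg_vec=[0, 3, 0, 0]; VV[0]=max(VV[0],msg_vec) then VV[0][0]++ -> VV[0]=[1, 3, 0, 0]
Event 1 stamp: [0, 0, 0, 1]
Event 5 stamp: [0, 1, 3, 2]
[0, 0, 0, 1] <= [0, 1, 3, 2]? True. Equal? False. Happens-before: True

Answer: yes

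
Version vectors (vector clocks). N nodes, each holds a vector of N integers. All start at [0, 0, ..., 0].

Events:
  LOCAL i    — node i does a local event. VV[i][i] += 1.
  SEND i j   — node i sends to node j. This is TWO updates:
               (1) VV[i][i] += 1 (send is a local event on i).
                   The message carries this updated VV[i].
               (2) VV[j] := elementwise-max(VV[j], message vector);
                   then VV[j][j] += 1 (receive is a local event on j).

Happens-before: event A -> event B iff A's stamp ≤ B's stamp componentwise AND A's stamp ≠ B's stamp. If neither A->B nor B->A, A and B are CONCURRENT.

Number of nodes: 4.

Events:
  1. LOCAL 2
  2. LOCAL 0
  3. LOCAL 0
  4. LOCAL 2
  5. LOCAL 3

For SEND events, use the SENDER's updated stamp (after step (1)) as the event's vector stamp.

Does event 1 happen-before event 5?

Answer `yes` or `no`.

Initial: VV[0]=[0, 0, 0, 0]
Initial: VV[1]=[0, 0, 0, 0]
Initial: VV[2]=[0, 0, 0, 0]
Initial: VV[3]=[0, 0, 0, 0]
Event 1: LOCAL 2: VV[2][2]++ -> VV[2]=[0, 0, 1, 0]
Event 2: LOCAL 0: VV[0][0]++ -> VV[0]=[1, 0, 0, 0]
Event 3: LOCAL 0: VV[0][0]++ -> VV[0]=[2, 0, 0, 0]
Event 4: LOCAL 2: VV[2][2]++ -> VV[2]=[0, 0, 2, 0]
Event 5: LOCAL 3: VV[3][3]++ -> VV[3]=[0, 0, 0, 1]
Event 1 stamp: [0, 0, 1, 0]
Event 5 stamp: [0, 0, 0, 1]
[0, 0, 1, 0] <= [0, 0, 0, 1]? False. Equal? False. Happens-before: False

Answer: no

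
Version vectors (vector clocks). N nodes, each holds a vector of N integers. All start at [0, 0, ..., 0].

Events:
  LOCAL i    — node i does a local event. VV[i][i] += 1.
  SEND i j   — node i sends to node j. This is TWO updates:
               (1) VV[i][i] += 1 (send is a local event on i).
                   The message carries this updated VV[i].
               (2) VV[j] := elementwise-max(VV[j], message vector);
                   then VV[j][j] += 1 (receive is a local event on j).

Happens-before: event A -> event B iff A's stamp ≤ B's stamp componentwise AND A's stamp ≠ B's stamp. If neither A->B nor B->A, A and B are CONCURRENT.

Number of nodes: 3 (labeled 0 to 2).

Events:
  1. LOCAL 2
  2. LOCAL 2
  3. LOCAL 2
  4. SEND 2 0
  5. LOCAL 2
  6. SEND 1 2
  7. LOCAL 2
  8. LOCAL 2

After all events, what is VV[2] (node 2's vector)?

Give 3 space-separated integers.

Initial: VV[0]=[0, 0, 0]
Initial: VV[1]=[0, 0, 0]
Initial: VV[2]=[0, 0, 0]
Event 1: LOCAL 2: VV[2][2]++ -> VV[2]=[0, 0, 1]
Event 2: LOCAL 2: VV[2][2]++ -> VV[2]=[0, 0, 2]
Event 3: LOCAL 2: VV[2][2]++ -> VV[2]=[0, 0, 3]
Event 4: SEND 2->0: VV[2][2]++ -> VV[2]=[0, 0, 4], msg_vec=[0, 0, 4]; VV[0]=max(VV[0],msg_vec) then VV[0][0]++ -> VV[0]=[1, 0, 4]
Event 5: LOCAL 2: VV[2][2]++ -> VV[2]=[0, 0, 5]
Event 6: SEND 1->2: VV[1][1]++ -> VV[1]=[0, 1, 0], msg_vec=[0, 1, 0]; VV[2]=max(VV[2],msg_vec) then VV[2][2]++ -> VV[2]=[0, 1, 6]
Event 7: LOCAL 2: VV[2][2]++ -> VV[2]=[0, 1, 7]
Event 8: LOCAL 2: VV[2][2]++ -> VV[2]=[0, 1, 8]
Final vectors: VV[0]=[1, 0, 4]; VV[1]=[0, 1, 0]; VV[2]=[0, 1, 8]

Answer: 0 1 8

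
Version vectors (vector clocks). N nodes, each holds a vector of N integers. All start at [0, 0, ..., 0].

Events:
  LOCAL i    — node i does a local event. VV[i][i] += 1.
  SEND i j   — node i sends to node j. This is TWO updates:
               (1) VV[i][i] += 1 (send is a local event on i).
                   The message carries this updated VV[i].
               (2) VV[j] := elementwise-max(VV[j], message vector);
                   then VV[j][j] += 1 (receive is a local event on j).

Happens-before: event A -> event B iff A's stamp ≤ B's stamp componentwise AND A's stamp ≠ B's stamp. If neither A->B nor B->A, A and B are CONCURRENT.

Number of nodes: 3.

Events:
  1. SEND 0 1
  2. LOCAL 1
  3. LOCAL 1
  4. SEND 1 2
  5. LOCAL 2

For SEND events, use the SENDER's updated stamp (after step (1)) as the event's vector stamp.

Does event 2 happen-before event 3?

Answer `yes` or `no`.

Answer: yes

Derivation:
Initial: VV[0]=[0, 0, 0]
Initial: VV[1]=[0, 0, 0]
Initial: VV[2]=[0, 0, 0]
Event 1: SEND 0->1: VV[0][0]++ -> VV[0]=[1, 0, 0], msg_vec=[1, 0, 0]; VV[1]=max(VV[1],msg_vec) then VV[1][1]++ -> VV[1]=[1, 1, 0]
Event 2: LOCAL 1: VV[1][1]++ -> VV[1]=[1, 2, 0]
Event 3: LOCAL 1: VV[1][1]++ -> VV[1]=[1, 3, 0]
Event 4: SEND 1->2: VV[1][1]++ -> VV[1]=[1, 4, 0], msg_vec=[1, 4, 0]; VV[2]=max(VV[2],msg_vec) then VV[2][2]++ -> VV[2]=[1, 4, 1]
Event 5: LOCAL 2: VV[2][2]++ -> VV[2]=[1, 4, 2]
Event 2 stamp: [1, 2, 0]
Event 3 stamp: [1, 3, 0]
[1, 2, 0] <= [1, 3, 0]? True. Equal? False. Happens-before: True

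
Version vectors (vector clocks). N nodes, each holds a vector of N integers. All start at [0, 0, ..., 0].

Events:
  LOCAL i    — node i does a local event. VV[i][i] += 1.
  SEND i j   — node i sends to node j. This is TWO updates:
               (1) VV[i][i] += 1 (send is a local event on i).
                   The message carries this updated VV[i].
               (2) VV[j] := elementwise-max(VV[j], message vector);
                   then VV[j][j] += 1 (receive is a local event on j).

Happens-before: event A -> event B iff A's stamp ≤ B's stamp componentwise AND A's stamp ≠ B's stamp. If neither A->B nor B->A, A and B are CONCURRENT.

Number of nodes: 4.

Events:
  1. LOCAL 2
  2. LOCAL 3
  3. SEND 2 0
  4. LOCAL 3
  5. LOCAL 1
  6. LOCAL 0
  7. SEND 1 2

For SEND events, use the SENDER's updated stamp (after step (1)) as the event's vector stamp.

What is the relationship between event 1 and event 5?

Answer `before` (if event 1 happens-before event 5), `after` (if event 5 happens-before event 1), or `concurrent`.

Initial: VV[0]=[0, 0, 0, 0]
Initial: VV[1]=[0, 0, 0, 0]
Initial: VV[2]=[0, 0, 0, 0]
Initial: VV[3]=[0, 0, 0, 0]
Event 1: LOCAL 2: VV[2][2]++ -> VV[2]=[0, 0, 1, 0]
Event 2: LOCAL 3: VV[3][3]++ -> VV[3]=[0, 0, 0, 1]
Event 3: SEND 2->0: VV[2][2]++ -> VV[2]=[0, 0, 2, 0], msg_vec=[0, 0, 2, 0]; VV[0]=max(VV[0],msg_vec) then VV[0][0]++ -> VV[0]=[1, 0, 2, 0]
Event 4: LOCAL 3: VV[3][3]++ -> VV[3]=[0, 0, 0, 2]
Event 5: LOCAL 1: VV[1][1]++ -> VV[1]=[0, 1, 0, 0]
Event 6: LOCAL 0: VV[0][0]++ -> VV[0]=[2, 0, 2, 0]
Event 7: SEND 1->2: VV[1][1]++ -> VV[1]=[0, 2, 0, 0], msg_vec=[0, 2, 0, 0]; VV[2]=max(VV[2],msg_vec) then VV[2][2]++ -> VV[2]=[0, 2, 3, 0]
Event 1 stamp: [0, 0, 1, 0]
Event 5 stamp: [0, 1, 0, 0]
[0, 0, 1, 0] <= [0, 1, 0, 0]? False
[0, 1, 0, 0] <= [0, 0, 1, 0]? False
Relation: concurrent

Answer: concurrent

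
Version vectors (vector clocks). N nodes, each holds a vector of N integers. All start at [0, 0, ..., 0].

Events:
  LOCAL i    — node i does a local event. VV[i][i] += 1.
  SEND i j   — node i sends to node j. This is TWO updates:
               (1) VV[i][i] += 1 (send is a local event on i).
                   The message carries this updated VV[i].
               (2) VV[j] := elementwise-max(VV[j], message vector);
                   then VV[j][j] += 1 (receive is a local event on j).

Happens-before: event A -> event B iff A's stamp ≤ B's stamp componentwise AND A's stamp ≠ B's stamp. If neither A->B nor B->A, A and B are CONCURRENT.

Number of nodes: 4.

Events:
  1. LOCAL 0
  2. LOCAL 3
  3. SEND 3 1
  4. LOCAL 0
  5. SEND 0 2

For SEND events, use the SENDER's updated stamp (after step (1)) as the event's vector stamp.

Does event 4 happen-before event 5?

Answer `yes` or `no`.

Initial: VV[0]=[0, 0, 0, 0]
Initial: VV[1]=[0, 0, 0, 0]
Initial: VV[2]=[0, 0, 0, 0]
Initial: VV[3]=[0, 0, 0, 0]
Event 1: LOCAL 0: VV[0][0]++ -> VV[0]=[1, 0, 0, 0]
Event 2: LOCAL 3: VV[3][3]++ -> VV[3]=[0, 0, 0, 1]
Event 3: SEND 3->1: VV[3][3]++ -> VV[3]=[0, 0, 0, 2], msg_vec=[0, 0, 0, 2]; VV[1]=max(VV[1],msg_vec) then VV[1][1]++ -> VV[1]=[0, 1, 0, 2]
Event 4: LOCAL 0: VV[0][0]++ -> VV[0]=[2, 0, 0, 0]
Event 5: SEND 0->2: VV[0][0]++ -> VV[0]=[3, 0, 0, 0], msg_vec=[3, 0, 0, 0]; VV[2]=max(VV[2],msg_vec) then VV[2][2]++ -> VV[2]=[3, 0, 1, 0]
Event 4 stamp: [2, 0, 0, 0]
Event 5 stamp: [3, 0, 0, 0]
[2, 0, 0, 0] <= [3, 0, 0, 0]? True. Equal? False. Happens-before: True

Answer: yes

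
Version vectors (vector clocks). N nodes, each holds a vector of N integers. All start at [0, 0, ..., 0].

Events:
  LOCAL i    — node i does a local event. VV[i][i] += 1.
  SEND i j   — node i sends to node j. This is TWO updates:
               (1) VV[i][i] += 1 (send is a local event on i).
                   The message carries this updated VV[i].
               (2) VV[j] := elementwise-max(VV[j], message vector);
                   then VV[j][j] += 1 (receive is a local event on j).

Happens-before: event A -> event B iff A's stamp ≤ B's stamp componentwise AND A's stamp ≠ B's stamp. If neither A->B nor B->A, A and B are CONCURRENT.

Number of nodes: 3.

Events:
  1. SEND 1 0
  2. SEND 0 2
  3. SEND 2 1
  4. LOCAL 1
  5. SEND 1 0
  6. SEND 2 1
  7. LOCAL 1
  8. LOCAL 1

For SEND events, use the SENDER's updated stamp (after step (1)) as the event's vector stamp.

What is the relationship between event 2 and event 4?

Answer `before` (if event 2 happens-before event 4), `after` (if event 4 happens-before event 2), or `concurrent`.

Answer: before

Derivation:
Initial: VV[0]=[0, 0, 0]
Initial: VV[1]=[0, 0, 0]
Initial: VV[2]=[0, 0, 0]
Event 1: SEND 1->0: VV[1][1]++ -> VV[1]=[0, 1, 0], msg_vec=[0, 1, 0]; VV[0]=max(VV[0],msg_vec) then VV[0][0]++ -> VV[0]=[1, 1, 0]
Event 2: SEND 0->2: VV[0][0]++ -> VV[0]=[2, 1, 0], msg_vec=[2, 1, 0]; VV[2]=max(VV[2],msg_vec) then VV[2][2]++ -> VV[2]=[2, 1, 1]
Event 3: SEND 2->1: VV[2][2]++ -> VV[2]=[2, 1, 2], msg_vec=[2, 1, 2]; VV[1]=max(VV[1],msg_vec) then VV[1][1]++ -> VV[1]=[2, 2, 2]
Event 4: LOCAL 1: VV[1][1]++ -> VV[1]=[2, 3, 2]
Event 5: SEND 1->0: VV[1][1]++ -> VV[1]=[2, 4, 2], msg_vec=[2, 4, 2]; VV[0]=max(VV[0],msg_vec) then VV[0][0]++ -> VV[0]=[3, 4, 2]
Event 6: SEND 2->1: VV[2][2]++ -> VV[2]=[2, 1, 3], msg_vec=[2, 1, 3]; VV[1]=max(VV[1],msg_vec) then VV[1][1]++ -> VV[1]=[2, 5, 3]
Event 7: LOCAL 1: VV[1][1]++ -> VV[1]=[2, 6, 3]
Event 8: LOCAL 1: VV[1][1]++ -> VV[1]=[2, 7, 3]
Event 2 stamp: [2, 1, 0]
Event 4 stamp: [2, 3, 2]
[2, 1, 0] <= [2, 3, 2]? True
[2, 3, 2] <= [2, 1, 0]? False
Relation: before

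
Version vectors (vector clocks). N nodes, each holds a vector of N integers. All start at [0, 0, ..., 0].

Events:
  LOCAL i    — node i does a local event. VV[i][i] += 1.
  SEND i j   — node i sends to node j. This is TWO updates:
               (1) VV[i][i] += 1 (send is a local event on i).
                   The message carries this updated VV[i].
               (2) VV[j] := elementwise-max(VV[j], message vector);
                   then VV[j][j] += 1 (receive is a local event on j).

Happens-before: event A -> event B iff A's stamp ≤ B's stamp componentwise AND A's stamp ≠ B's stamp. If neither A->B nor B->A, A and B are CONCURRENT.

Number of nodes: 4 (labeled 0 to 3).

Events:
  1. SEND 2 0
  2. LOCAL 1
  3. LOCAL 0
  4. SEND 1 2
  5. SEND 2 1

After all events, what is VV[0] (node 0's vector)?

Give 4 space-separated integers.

Answer: 2 0 1 0

Derivation:
Initial: VV[0]=[0, 0, 0, 0]
Initial: VV[1]=[0, 0, 0, 0]
Initial: VV[2]=[0, 0, 0, 0]
Initial: VV[3]=[0, 0, 0, 0]
Event 1: SEND 2->0: VV[2][2]++ -> VV[2]=[0, 0, 1, 0], msg_vec=[0, 0, 1, 0]; VV[0]=max(VV[0],msg_vec) then VV[0][0]++ -> VV[0]=[1, 0, 1, 0]
Event 2: LOCAL 1: VV[1][1]++ -> VV[1]=[0, 1, 0, 0]
Event 3: LOCAL 0: VV[0][0]++ -> VV[0]=[2, 0, 1, 0]
Event 4: SEND 1->2: VV[1][1]++ -> VV[1]=[0, 2, 0, 0], msg_vec=[0, 2, 0, 0]; VV[2]=max(VV[2],msg_vec) then VV[2][2]++ -> VV[2]=[0, 2, 2, 0]
Event 5: SEND 2->1: VV[2][2]++ -> VV[2]=[0, 2, 3, 0], msg_vec=[0, 2, 3, 0]; VV[1]=max(VV[1],msg_vec) then VV[1][1]++ -> VV[1]=[0, 3, 3, 0]
Final vectors: VV[0]=[2, 0, 1, 0]; VV[1]=[0, 3, 3, 0]; VV[2]=[0, 2, 3, 0]; VV[3]=[0, 0, 0, 0]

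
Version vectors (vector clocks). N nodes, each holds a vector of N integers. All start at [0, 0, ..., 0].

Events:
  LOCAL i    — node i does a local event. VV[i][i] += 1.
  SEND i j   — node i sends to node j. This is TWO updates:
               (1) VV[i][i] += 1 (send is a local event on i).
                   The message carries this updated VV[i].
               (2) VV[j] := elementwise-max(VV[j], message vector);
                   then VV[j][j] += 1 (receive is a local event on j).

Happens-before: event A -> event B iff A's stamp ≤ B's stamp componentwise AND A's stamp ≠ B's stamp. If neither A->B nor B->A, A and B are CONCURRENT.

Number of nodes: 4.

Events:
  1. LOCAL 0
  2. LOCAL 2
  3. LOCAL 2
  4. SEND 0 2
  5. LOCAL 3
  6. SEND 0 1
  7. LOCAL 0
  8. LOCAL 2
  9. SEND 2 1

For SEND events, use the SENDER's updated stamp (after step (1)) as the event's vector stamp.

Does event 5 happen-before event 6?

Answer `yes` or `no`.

Initial: VV[0]=[0, 0, 0, 0]
Initial: VV[1]=[0, 0, 0, 0]
Initial: VV[2]=[0, 0, 0, 0]
Initial: VV[3]=[0, 0, 0, 0]
Event 1: LOCAL 0: VV[0][0]++ -> VV[0]=[1, 0, 0, 0]
Event 2: LOCAL 2: VV[2][2]++ -> VV[2]=[0, 0, 1, 0]
Event 3: LOCAL 2: VV[2][2]++ -> VV[2]=[0, 0, 2, 0]
Event 4: SEND 0->2: VV[0][0]++ -> VV[0]=[2, 0, 0, 0], msg_vec=[2, 0, 0, 0]; VV[2]=max(VV[2],msg_vec) then VV[2][2]++ -> VV[2]=[2, 0, 3, 0]
Event 5: LOCAL 3: VV[3][3]++ -> VV[3]=[0, 0, 0, 1]
Event 6: SEND 0->1: VV[0][0]++ -> VV[0]=[3, 0, 0, 0], msg_vec=[3, 0, 0, 0]; VV[1]=max(VV[1],msg_vec) then VV[1][1]++ -> VV[1]=[3, 1, 0, 0]
Event 7: LOCAL 0: VV[0][0]++ -> VV[0]=[4, 0, 0, 0]
Event 8: LOCAL 2: VV[2][2]++ -> VV[2]=[2, 0, 4, 0]
Event 9: SEND 2->1: VV[2][2]++ -> VV[2]=[2, 0, 5, 0], msg_vec=[2, 0, 5, 0]; VV[1]=max(VV[1],msg_vec) then VV[1][1]++ -> VV[1]=[3, 2, 5, 0]
Event 5 stamp: [0, 0, 0, 1]
Event 6 stamp: [3, 0, 0, 0]
[0, 0, 0, 1] <= [3, 0, 0, 0]? False. Equal? False. Happens-before: False

Answer: no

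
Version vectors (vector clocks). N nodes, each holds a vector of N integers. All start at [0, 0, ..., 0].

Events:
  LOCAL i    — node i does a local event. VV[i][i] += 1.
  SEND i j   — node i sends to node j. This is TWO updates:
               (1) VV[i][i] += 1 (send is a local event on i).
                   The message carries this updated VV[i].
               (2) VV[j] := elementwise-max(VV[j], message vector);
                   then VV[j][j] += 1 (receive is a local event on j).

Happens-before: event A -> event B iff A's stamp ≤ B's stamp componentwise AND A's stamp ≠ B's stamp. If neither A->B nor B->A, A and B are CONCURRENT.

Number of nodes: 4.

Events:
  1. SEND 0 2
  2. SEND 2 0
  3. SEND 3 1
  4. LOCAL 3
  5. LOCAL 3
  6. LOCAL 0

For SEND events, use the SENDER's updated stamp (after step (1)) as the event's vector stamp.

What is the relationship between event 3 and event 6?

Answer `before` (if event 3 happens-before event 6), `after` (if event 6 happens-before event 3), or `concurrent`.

Answer: concurrent

Derivation:
Initial: VV[0]=[0, 0, 0, 0]
Initial: VV[1]=[0, 0, 0, 0]
Initial: VV[2]=[0, 0, 0, 0]
Initial: VV[3]=[0, 0, 0, 0]
Event 1: SEND 0->2: VV[0][0]++ -> VV[0]=[1, 0, 0, 0], msg_vec=[1, 0, 0, 0]; VV[2]=max(VV[2],msg_vec) then VV[2][2]++ -> VV[2]=[1, 0, 1, 0]
Event 2: SEND 2->0: VV[2][2]++ -> VV[2]=[1, 0, 2, 0], msg_vec=[1, 0, 2, 0]; VV[0]=max(VV[0],msg_vec) then VV[0][0]++ -> VV[0]=[2, 0, 2, 0]
Event 3: SEND 3->1: VV[3][3]++ -> VV[3]=[0, 0, 0, 1], msg_vec=[0, 0, 0, 1]; VV[1]=max(VV[1],msg_vec) then VV[1][1]++ -> VV[1]=[0, 1, 0, 1]
Event 4: LOCAL 3: VV[3][3]++ -> VV[3]=[0, 0, 0, 2]
Event 5: LOCAL 3: VV[3][3]++ -> VV[3]=[0, 0, 0, 3]
Event 6: LOCAL 0: VV[0][0]++ -> VV[0]=[3, 0, 2, 0]
Event 3 stamp: [0, 0, 0, 1]
Event 6 stamp: [3, 0, 2, 0]
[0, 0, 0, 1] <= [3, 0, 2, 0]? False
[3, 0, 2, 0] <= [0, 0, 0, 1]? False
Relation: concurrent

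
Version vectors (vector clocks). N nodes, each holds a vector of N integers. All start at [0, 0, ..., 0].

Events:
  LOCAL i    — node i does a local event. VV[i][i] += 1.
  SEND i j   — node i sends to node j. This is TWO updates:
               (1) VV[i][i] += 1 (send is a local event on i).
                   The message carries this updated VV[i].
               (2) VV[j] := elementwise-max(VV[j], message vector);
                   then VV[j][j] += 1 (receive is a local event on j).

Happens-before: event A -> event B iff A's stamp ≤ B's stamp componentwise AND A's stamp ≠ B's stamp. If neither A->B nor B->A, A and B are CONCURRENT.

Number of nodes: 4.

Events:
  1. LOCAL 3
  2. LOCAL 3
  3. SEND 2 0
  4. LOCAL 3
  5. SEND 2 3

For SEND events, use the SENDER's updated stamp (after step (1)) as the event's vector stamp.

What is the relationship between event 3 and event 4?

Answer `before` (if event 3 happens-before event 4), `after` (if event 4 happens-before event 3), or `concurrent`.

Answer: concurrent

Derivation:
Initial: VV[0]=[0, 0, 0, 0]
Initial: VV[1]=[0, 0, 0, 0]
Initial: VV[2]=[0, 0, 0, 0]
Initial: VV[3]=[0, 0, 0, 0]
Event 1: LOCAL 3: VV[3][3]++ -> VV[3]=[0, 0, 0, 1]
Event 2: LOCAL 3: VV[3][3]++ -> VV[3]=[0, 0, 0, 2]
Event 3: SEND 2->0: VV[2][2]++ -> VV[2]=[0, 0, 1, 0], msg_vec=[0, 0, 1, 0]; VV[0]=max(VV[0],msg_vec) then VV[0][0]++ -> VV[0]=[1, 0, 1, 0]
Event 4: LOCAL 3: VV[3][3]++ -> VV[3]=[0, 0, 0, 3]
Event 5: SEND 2->3: VV[2][2]++ -> VV[2]=[0, 0, 2, 0], msg_vec=[0, 0, 2, 0]; VV[3]=max(VV[3],msg_vec) then VV[3][3]++ -> VV[3]=[0, 0, 2, 4]
Event 3 stamp: [0, 0, 1, 0]
Event 4 stamp: [0, 0, 0, 3]
[0, 0, 1, 0] <= [0, 0, 0, 3]? False
[0, 0, 0, 3] <= [0, 0, 1, 0]? False
Relation: concurrent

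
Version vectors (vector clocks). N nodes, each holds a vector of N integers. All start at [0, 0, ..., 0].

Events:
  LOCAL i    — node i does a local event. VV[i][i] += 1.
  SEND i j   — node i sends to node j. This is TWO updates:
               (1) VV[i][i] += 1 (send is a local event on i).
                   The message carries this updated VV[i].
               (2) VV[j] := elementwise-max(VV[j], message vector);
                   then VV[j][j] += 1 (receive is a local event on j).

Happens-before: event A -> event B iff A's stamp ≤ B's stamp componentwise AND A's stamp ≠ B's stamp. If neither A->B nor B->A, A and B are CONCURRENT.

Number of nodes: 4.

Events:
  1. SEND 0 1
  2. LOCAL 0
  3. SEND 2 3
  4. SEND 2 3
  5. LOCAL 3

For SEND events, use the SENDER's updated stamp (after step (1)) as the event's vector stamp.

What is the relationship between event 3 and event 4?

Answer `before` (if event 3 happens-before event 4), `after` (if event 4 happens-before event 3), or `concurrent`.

Answer: before

Derivation:
Initial: VV[0]=[0, 0, 0, 0]
Initial: VV[1]=[0, 0, 0, 0]
Initial: VV[2]=[0, 0, 0, 0]
Initial: VV[3]=[0, 0, 0, 0]
Event 1: SEND 0->1: VV[0][0]++ -> VV[0]=[1, 0, 0, 0], msg_vec=[1, 0, 0, 0]; VV[1]=max(VV[1],msg_vec) then VV[1][1]++ -> VV[1]=[1, 1, 0, 0]
Event 2: LOCAL 0: VV[0][0]++ -> VV[0]=[2, 0, 0, 0]
Event 3: SEND 2->3: VV[2][2]++ -> VV[2]=[0, 0, 1, 0], msg_vec=[0, 0, 1, 0]; VV[3]=max(VV[3],msg_vec) then VV[3][3]++ -> VV[3]=[0, 0, 1, 1]
Event 4: SEND 2->3: VV[2][2]++ -> VV[2]=[0, 0, 2, 0], msg_vec=[0, 0, 2, 0]; VV[3]=max(VV[3],msg_vec) then VV[3][3]++ -> VV[3]=[0, 0, 2, 2]
Event 5: LOCAL 3: VV[3][3]++ -> VV[3]=[0, 0, 2, 3]
Event 3 stamp: [0, 0, 1, 0]
Event 4 stamp: [0, 0, 2, 0]
[0, 0, 1, 0] <= [0, 0, 2, 0]? True
[0, 0, 2, 0] <= [0, 0, 1, 0]? False
Relation: before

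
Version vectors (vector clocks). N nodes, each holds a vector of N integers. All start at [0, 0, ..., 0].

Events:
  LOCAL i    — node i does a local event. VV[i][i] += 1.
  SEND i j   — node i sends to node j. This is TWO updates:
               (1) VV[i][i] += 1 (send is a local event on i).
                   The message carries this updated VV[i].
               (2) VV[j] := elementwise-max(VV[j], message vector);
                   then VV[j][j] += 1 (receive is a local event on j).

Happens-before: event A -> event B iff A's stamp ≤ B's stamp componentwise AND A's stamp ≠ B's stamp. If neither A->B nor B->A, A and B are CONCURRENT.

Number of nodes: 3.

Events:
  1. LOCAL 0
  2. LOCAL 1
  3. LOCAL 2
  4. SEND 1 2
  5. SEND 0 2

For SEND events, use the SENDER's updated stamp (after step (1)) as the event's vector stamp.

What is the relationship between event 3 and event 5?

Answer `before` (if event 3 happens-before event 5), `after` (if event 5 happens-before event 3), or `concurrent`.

Answer: concurrent

Derivation:
Initial: VV[0]=[0, 0, 0]
Initial: VV[1]=[0, 0, 0]
Initial: VV[2]=[0, 0, 0]
Event 1: LOCAL 0: VV[0][0]++ -> VV[0]=[1, 0, 0]
Event 2: LOCAL 1: VV[1][1]++ -> VV[1]=[0, 1, 0]
Event 3: LOCAL 2: VV[2][2]++ -> VV[2]=[0, 0, 1]
Event 4: SEND 1->2: VV[1][1]++ -> VV[1]=[0, 2, 0], msg_vec=[0, 2, 0]; VV[2]=max(VV[2],msg_vec) then VV[2][2]++ -> VV[2]=[0, 2, 2]
Event 5: SEND 0->2: VV[0][0]++ -> VV[0]=[2, 0, 0], msg_vec=[2, 0, 0]; VV[2]=max(VV[2],msg_vec) then VV[2][2]++ -> VV[2]=[2, 2, 3]
Event 3 stamp: [0, 0, 1]
Event 5 stamp: [2, 0, 0]
[0, 0, 1] <= [2, 0, 0]? False
[2, 0, 0] <= [0, 0, 1]? False
Relation: concurrent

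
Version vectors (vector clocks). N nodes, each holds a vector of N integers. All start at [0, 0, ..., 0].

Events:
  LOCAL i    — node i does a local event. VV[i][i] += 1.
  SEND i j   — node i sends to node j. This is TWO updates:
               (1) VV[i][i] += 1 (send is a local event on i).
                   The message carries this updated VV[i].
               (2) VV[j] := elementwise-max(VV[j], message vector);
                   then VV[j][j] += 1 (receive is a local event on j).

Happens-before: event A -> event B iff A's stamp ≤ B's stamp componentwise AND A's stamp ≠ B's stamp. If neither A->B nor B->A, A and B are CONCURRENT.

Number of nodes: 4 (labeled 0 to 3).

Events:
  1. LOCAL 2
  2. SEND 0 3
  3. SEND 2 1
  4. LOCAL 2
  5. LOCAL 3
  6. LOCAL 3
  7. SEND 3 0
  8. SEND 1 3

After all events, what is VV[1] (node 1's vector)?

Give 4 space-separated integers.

Answer: 0 2 2 0

Derivation:
Initial: VV[0]=[0, 0, 0, 0]
Initial: VV[1]=[0, 0, 0, 0]
Initial: VV[2]=[0, 0, 0, 0]
Initial: VV[3]=[0, 0, 0, 0]
Event 1: LOCAL 2: VV[2][2]++ -> VV[2]=[0, 0, 1, 0]
Event 2: SEND 0->3: VV[0][0]++ -> VV[0]=[1, 0, 0, 0], msg_vec=[1, 0, 0, 0]; VV[3]=max(VV[3],msg_vec) then VV[3][3]++ -> VV[3]=[1, 0, 0, 1]
Event 3: SEND 2->1: VV[2][2]++ -> VV[2]=[0, 0, 2, 0], msg_vec=[0, 0, 2, 0]; VV[1]=max(VV[1],msg_vec) then VV[1][1]++ -> VV[1]=[0, 1, 2, 0]
Event 4: LOCAL 2: VV[2][2]++ -> VV[2]=[0, 0, 3, 0]
Event 5: LOCAL 3: VV[3][3]++ -> VV[3]=[1, 0, 0, 2]
Event 6: LOCAL 3: VV[3][3]++ -> VV[3]=[1, 0, 0, 3]
Event 7: SEND 3->0: VV[3][3]++ -> VV[3]=[1, 0, 0, 4], msg_vec=[1, 0, 0, 4]; VV[0]=max(VV[0],msg_vec) then VV[0][0]++ -> VV[0]=[2, 0, 0, 4]
Event 8: SEND 1->3: VV[1][1]++ -> VV[1]=[0, 2, 2, 0], msg_vec=[0, 2, 2, 0]; VV[3]=max(VV[3],msg_vec) then VV[3][3]++ -> VV[3]=[1, 2, 2, 5]
Final vectors: VV[0]=[2, 0, 0, 4]; VV[1]=[0, 2, 2, 0]; VV[2]=[0, 0, 3, 0]; VV[3]=[1, 2, 2, 5]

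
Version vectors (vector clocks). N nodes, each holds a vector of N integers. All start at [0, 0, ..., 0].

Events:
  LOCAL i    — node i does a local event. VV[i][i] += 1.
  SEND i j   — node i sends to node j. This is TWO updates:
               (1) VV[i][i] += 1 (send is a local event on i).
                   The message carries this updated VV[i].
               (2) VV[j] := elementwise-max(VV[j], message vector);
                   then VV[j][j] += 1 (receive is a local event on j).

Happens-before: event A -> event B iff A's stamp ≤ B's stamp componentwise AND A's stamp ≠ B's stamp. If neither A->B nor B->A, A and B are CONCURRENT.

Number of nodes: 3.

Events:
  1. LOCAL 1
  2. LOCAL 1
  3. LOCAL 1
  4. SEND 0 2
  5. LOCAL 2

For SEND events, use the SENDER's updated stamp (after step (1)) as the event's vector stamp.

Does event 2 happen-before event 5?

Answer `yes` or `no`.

Answer: no

Derivation:
Initial: VV[0]=[0, 0, 0]
Initial: VV[1]=[0, 0, 0]
Initial: VV[2]=[0, 0, 0]
Event 1: LOCAL 1: VV[1][1]++ -> VV[1]=[0, 1, 0]
Event 2: LOCAL 1: VV[1][1]++ -> VV[1]=[0, 2, 0]
Event 3: LOCAL 1: VV[1][1]++ -> VV[1]=[0, 3, 0]
Event 4: SEND 0->2: VV[0][0]++ -> VV[0]=[1, 0, 0], msg_vec=[1, 0, 0]; VV[2]=max(VV[2],msg_vec) then VV[2][2]++ -> VV[2]=[1, 0, 1]
Event 5: LOCAL 2: VV[2][2]++ -> VV[2]=[1, 0, 2]
Event 2 stamp: [0, 2, 0]
Event 5 stamp: [1, 0, 2]
[0, 2, 0] <= [1, 0, 2]? False. Equal? False. Happens-before: False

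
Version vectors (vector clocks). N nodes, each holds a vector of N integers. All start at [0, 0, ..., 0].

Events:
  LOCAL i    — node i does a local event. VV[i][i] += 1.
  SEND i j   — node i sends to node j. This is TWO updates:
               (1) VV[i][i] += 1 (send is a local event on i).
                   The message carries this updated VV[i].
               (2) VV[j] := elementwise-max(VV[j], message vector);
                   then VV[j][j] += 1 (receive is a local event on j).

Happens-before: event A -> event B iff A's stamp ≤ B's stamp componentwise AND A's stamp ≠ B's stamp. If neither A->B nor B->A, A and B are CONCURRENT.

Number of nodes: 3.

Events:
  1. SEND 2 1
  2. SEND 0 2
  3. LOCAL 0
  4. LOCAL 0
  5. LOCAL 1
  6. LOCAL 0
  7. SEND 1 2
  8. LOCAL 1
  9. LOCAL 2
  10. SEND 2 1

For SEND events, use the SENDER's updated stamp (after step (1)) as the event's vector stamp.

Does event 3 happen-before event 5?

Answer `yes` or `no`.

Initial: VV[0]=[0, 0, 0]
Initial: VV[1]=[0, 0, 0]
Initial: VV[2]=[0, 0, 0]
Event 1: SEND 2->1: VV[2][2]++ -> VV[2]=[0, 0, 1], msg_vec=[0, 0, 1]; VV[1]=max(VV[1],msg_vec) then VV[1][1]++ -> VV[1]=[0, 1, 1]
Event 2: SEND 0->2: VV[0][0]++ -> VV[0]=[1, 0, 0], msg_vec=[1, 0, 0]; VV[2]=max(VV[2],msg_vec) then VV[2][2]++ -> VV[2]=[1, 0, 2]
Event 3: LOCAL 0: VV[0][0]++ -> VV[0]=[2, 0, 0]
Event 4: LOCAL 0: VV[0][0]++ -> VV[0]=[3, 0, 0]
Event 5: LOCAL 1: VV[1][1]++ -> VV[1]=[0, 2, 1]
Event 6: LOCAL 0: VV[0][0]++ -> VV[0]=[4, 0, 0]
Event 7: SEND 1->2: VV[1][1]++ -> VV[1]=[0, 3, 1], msg_vec=[0, 3, 1]; VV[2]=max(VV[2],msg_vec) then VV[2][2]++ -> VV[2]=[1, 3, 3]
Event 8: LOCAL 1: VV[1][1]++ -> VV[1]=[0, 4, 1]
Event 9: LOCAL 2: VV[2][2]++ -> VV[2]=[1, 3, 4]
Event 10: SEND 2->1: VV[2][2]++ -> VV[2]=[1, 3, 5], msg_vec=[1, 3, 5]; VV[1]=max(VV[1],msg_vec) then VV[1][1]++ -> VV[1]=[1, 5, 5]
Event 3 stamp: [2, 0, 0]
Event 5 stamp: [0, 2, 1]
[2, 0, 0] <= [0, 2, 1]? False. Equal? False. Happens-before: False

Answer: no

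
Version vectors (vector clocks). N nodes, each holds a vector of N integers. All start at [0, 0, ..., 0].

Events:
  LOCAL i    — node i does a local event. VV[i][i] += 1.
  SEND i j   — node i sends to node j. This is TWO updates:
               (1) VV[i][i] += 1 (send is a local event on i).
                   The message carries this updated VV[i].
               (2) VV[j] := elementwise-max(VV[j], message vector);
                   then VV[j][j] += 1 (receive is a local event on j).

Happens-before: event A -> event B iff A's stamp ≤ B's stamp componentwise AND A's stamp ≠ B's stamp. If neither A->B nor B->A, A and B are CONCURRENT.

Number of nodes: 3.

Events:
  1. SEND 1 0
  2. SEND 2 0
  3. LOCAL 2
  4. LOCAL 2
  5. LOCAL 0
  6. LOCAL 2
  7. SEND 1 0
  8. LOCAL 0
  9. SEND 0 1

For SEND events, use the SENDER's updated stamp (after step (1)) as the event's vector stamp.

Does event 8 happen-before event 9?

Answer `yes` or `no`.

Initial: VV[0]=[0, 0, 0]
Initial: VV[1]=[0, 0, 0]
Initial: VV[2]=[0, 0, 0]
Event 1: SEND 1->0: VV[1][1]++ -> VV[1]=[0, 1, 0], msg_vec=[0, 1, 0]; VV[0]=max(VV[0],msg_vec) then VV[0][0]++ -> VV[0]=[1, 1, 0]
Event 2: SEND 2->0: VV[2][2]++ -> VV[2]=[0, 0, 1], msg_vec=[0, 0, 1]; VV[0]=max(VV[0],msg_vec) then VV[0][0]++ -> VV[0]=[2, 1, 1]
Event 3: LOCAL 2: VV[2][2]++ -> VV[2]=[0, 0, 2]
Event 4: LOCAL 2: VV[2][2]++ -> VV[2]=[0, 0, 3]
Event 5: LOCAL 0: VV[0][0]++ -> VV[0]=[3, 1, 1]
Event 6: LOCAL 2: VV[2][2]++ -> VV[2]=[0, 0, 4]
Event 7: SEND 1->0: VV[1][1]++ -> VV[1]=[0, 2, 0], msg_vec=[0, 2, 0]; VV[0]=max(VV[0],msg_vec) then VV[0][0]++ -> VV[0]=[4, 2, 1]
Event 8: LOCAL 0: VV[0][0]++ -> VV[0]=[5, 2, 1]
Event 9: SEND 0->1: VV[0][0]++ -> VV[0]=[6, 2, 1], msg_vec=[6, 2, 1]; VV[1]=max(VV[1],msg_vec) then VV[1][1]++ -> VV[1]=[6, 3, 1]
Event 8 stamp: [5, 2, 1]
Event 9 stamp: [6, 2, 1]
[5, 2, 1] <= [6, 2, 1]? True. Equal? False. Happens-before: True

Answer: yes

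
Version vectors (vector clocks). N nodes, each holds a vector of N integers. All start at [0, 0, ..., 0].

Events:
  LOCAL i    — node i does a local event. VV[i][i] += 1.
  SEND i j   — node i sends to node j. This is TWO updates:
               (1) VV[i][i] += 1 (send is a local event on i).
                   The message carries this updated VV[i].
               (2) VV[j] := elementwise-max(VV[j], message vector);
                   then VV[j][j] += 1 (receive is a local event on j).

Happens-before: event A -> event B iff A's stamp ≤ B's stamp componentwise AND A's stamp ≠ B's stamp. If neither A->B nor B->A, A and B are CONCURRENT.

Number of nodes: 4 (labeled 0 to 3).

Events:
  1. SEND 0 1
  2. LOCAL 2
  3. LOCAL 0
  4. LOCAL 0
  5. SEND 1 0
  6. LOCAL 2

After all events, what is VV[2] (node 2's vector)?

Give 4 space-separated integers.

Initial: VV[0]=[0, 0, 0, 0]
Initial: VV[1]=[0, 0, 0, 0]
Initial: VV[2]=[0, 0, 0, 0]
Initial: VV[3]=[0, 0, 0, 0]
Event 1: SEND 0->1: VV[0][0]++ -> VV[0]=[1, 0, 0, 0], msg_vec=[1, 0, 0, 0]; VV[1]=max(VV[1],msg_vec) then VV[1][1]++ -> VV[1]=[1, 1, 0, 0]
Event 2: LOCAL 2: VV[2][2]++ -> VV[2]=[0, 0, 1, 0]
Event 3: LOCAL 0: VV[0][0]++ -> VV[0]=[2, 0, 0, 0]
Event 4: LOCAL 0: VV[0][0]++ -> VV[0]=[3, 0, 0, 0]
Event 5: SEND 1->0: VV[1][1]++ -> VV[1]=[1, 2, 0, 0], msg_vec=[1, 2, 0, 0]; VV[0]=max(VV[0],msg_vec) then VV[0][0]++ -> VV[0]=[4, 2, 0, 0]
Event 6: LOCAL 2: VV[2][2]++ -> VV[2]=[0, 0, 2, 0]
Final vectors: VV[0]=[4, 2, 0, 0]; VV[1]=[1, 2, 0, 0]; VV[2]=[0, 0, 2, 0]; VV[3]=[0, 0, 0, 0]

Answer: 0 0 2 0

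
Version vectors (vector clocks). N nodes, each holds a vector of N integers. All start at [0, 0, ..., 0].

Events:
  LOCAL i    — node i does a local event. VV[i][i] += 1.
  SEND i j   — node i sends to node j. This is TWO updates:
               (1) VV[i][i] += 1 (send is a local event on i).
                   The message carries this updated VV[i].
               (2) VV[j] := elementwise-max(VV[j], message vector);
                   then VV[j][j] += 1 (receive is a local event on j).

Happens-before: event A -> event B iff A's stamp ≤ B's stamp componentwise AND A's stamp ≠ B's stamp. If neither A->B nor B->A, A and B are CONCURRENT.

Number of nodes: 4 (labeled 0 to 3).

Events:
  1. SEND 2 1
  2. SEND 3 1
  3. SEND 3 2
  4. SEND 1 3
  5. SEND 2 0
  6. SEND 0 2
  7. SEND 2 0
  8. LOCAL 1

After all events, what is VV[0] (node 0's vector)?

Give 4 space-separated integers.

Answer: 3 0 5 2

Derivation:
Initial: VV[0]=[0, 0, 0, 0]
Initial: VV[1]=[0, 0, 0, 0]
Initial: VV[2]=[0, 0, 0, 0]
Initial: VV[3]=[0, 0, 0, 0]
Event 1: SEND 2->1: VV[2][2]++ -> VV[2]=[0, 0, 1, 0], msg_vec=[0, 0, 1, 0]; VV[1]=max(VV[1],msg_vec) then VV[1][1]++ -> VV[1]=[0, 1, 1, 0]
Event 2: SEND 3->1: VV[3][3]++ -> VV[3]=[0, 0, 0, 1], msg_vec=[0, 0, 0, 1]; VV[1]=max(VV[1],msg_vec) then VV[1][1]++ -> VV[1]=[0, 2, 1, 1]
Event 3: SEND 3->2: VV[3][3]++ -> VV[3]=[0, 0, 0, 2], msg_vec=[0, 0, 0, 2]; VV[2]=max(VV[2],msg_vec) then VV[2][2]++ -> VV[2]=[0, 0, 2, 2]
Event 4: SEND 1->3: VV[1][1]++ -> VV[1]=[0, 3, 1, 1], msg_vec=[0, 3, 1, 1]; VV[3]=max(VV[3],msg_vec) then VV[3][3]++ -> VV[3]=[0, 3, 1, 3]
Event 5: SEND 2->0: VV[2][2]++ -> VV[2]=[0, 0, 3, 2], msg_vec=[0, 0, 3, 2]; VV[0]=max(VV[0],msg_vec) then VV[0][0]++ -> VV[0]=[1, 0, 3, 2]
Event 6: SEND 0->2: VV[0][0]++ -> VV[0]=[2, 0, 3, 2], msg_vec=[2, 0, 3, 2]; VV[2]=max(VV[2],msg_vec) then VV[2][2]++ -> VV[2]=[2, 0, 4, 2]
Event 7: SEND 2->0: VV[2][2]++ -> VV[2]=[2, 0, 5, 2], msg_vec=[2, 0, 5, 2]; VV[0]=max(VV[0],msg_vec) then VV[0][0]++ -> VV[0]=[3, 0, 5, 2]
Event 8: LOCAL 1: VV[1][1]++ -> VV[1]=[0, 4, 1, 1]
Final vectors: VV[0]=[3, 0, 5, 2]; VV[1]=[0, 4, 1, 1]; VV[2]=[2, 0, 5, 2]; VV[3]=[0, 3, 1, 3]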